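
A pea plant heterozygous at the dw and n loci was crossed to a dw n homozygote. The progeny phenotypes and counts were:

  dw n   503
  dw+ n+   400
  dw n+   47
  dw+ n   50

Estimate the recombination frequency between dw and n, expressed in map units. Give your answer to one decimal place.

The two most frequent classes, dw+ n+ (400) and dw n (503), are the parental types, so the F1 was dw+ n+ / dw n.
The recombinant classes are dw+ n and dw n+: 50 + 47 = 97.
Recombination frequency = 97/1000 = 0.0970 ≈ 9.7%, i.e. 9.7 map units.

9.7 map units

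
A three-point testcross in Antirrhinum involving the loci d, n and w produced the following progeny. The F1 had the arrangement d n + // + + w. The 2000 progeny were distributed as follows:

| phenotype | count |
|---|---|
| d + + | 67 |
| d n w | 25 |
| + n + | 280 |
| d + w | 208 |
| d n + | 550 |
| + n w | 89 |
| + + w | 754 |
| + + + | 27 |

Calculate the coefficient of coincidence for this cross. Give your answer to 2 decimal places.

0.93

The two rarest classes, d n w and + + +, are the double crossovers. Comparing them with the parentals, only the w allele has switched, so w is the middle locus and the order is d – w – n.
d–w: (488 + 52)/2000 = 0.2700; w–n: (156 + 52)/2000 = 0.1040.
Expected DCO frequency = 0.2700 × 0.1040 ≈ 0.02808; observed = 52/2000 ≈ 0.02600.
Coefficient of coincidence = 0.02600/0.02808 ≈ 0.93.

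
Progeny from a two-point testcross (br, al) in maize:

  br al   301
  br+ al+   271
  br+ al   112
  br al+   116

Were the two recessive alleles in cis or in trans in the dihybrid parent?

The two most frequent classes are br+ al+ (271) and br al (301); these are the parental (non-recombinant) types.
So the F1 carried br+ al+ on one chromosome and br al on the other — the recessive alleles are on the same chromosome (cis / coupling).

cis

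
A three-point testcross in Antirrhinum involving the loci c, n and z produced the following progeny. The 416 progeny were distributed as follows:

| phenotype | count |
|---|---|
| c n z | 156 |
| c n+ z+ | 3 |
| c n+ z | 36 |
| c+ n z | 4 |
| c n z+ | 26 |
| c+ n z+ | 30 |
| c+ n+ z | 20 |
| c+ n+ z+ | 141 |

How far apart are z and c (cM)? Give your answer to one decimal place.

12.7 cM

The two most frequent reciprocal classes, c+ n+ z+ and c n z, are the parental types, so the F1 was c+ n+ z+ / c n z.
The two rarest classes, c n+ z+ and c+ n z, are the double crossovers. Comparing them with the parentals, only the c allele has switched, so c is the middle locus and the order is n – c – z.
Crossovers in the c–z interval produce the single-crossover classes c+ n+ z and c n z+ (20 + 26 = 46) plus the double crossovers (7).
RF(c–z) = (46 + 7) / 416 = 53/416 = 0.1274 → 12.7 cM.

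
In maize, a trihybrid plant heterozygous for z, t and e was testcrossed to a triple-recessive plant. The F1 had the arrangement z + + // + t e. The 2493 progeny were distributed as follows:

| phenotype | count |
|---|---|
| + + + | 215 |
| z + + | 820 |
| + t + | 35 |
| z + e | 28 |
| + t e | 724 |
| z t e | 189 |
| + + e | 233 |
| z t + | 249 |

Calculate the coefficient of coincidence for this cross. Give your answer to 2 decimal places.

The two rarest classes, z + e and + t +, are the double crossovers. Comparing them with the parentals, only the e allele has switched, so e is the middle locus and the order is z – e – t.
z–e: (404 + 63)/2493 = 0.1873; e–t: (482 + 63)/2493 = 0.2186.
Expected DCO frequency = 0.1873 × 0.2186 ≈ 0.04094; observed = 63/2493 ≈ 0.02527.
Coefficient of coincidence = 0.02527/0.04094 ≈ 0.62.

0.62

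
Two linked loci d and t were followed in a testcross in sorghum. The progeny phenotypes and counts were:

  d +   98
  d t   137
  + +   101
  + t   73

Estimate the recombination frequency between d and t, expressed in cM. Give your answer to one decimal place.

The two most frequent classes, + + (101) and d t (137), are the parental types, so the F1 was + + / d t.
The recombinant classes are + t and d +: 73 + 98 = 171.
Recombination frequency = 171/409 = 0.4181 ≈ 41.8%, i.e. 41.8 cM.

41.8 cM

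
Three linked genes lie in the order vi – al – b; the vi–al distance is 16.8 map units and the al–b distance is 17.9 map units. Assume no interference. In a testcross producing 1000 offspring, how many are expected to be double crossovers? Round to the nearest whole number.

30

Map distances give recombination frequencies of 0.168 and 0.179 for the two intervals.
With no interference, expected double-crossover frequency = 0.168 × 0.179 = 0.03007.
Expected number = 0.03007 × 1000 = 30.07 ≈ 30.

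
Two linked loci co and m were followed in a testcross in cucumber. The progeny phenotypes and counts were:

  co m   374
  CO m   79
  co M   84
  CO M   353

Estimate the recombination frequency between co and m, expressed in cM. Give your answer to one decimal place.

18.3 cM

The two most frequent classes, CO M (353) and co m (374), are the parental types, so the F1 was CO M / co m.
The recombinant classes are CO m and co M: 79 + 84 = 163.
Recombination frequency = 163/890 = 0.1831 ≈ 18.3%, i.e. 18.3 cM.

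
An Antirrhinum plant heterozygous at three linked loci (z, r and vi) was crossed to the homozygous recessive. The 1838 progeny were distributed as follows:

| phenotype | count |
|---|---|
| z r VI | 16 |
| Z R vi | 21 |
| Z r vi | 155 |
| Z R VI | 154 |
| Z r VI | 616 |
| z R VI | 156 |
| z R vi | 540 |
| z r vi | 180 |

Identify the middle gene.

The two most frequent reciprocal classes, z R vi and Z r VI, are the parental types, so the F1 was z R vi / Z r VI.
The two rarest classes, Z R vi and z r VI, are the double crossovers. Comparing them with the parentals, only the z allele has switched, so z is the middle locus and the order is vi – z – r.

z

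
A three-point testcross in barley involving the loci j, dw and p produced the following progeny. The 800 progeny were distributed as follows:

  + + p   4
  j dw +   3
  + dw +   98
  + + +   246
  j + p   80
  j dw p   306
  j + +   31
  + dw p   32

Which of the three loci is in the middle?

The two most frequent reciprocal classes, j dw p and + + +, are the parental types, so the F1 was j dw p / + + +.
The two rarest classes, j dw + and + + p, are the double crossovers. Comparing them with the parentals, only the p allele has switched, so p is the middle locus and the order is j – p – dw.

p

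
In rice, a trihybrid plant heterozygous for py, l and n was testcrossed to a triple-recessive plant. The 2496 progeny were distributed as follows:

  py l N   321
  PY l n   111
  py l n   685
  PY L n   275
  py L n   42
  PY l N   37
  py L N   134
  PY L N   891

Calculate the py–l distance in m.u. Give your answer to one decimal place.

The two most frequent reciprocal classes, PY L N and py l n, are the parental types, so the F1 was PY L N / py l n.
The two rarest classes, PY l N and py L n, are the double crossovers. Comparing them with the parentals, only the l allele has switched, so l is the middle locus and the order is py – l – n.
Crossovers in the py–l interval produce the single-crossover classes py L N and PY l n (134 + 111 = 245) plus the double crossovers (79).
RF(py–l) = (245 + 79) / 2496 = 324/2496 = 0.1298 → 13.0 m.u.

13.0 m.u.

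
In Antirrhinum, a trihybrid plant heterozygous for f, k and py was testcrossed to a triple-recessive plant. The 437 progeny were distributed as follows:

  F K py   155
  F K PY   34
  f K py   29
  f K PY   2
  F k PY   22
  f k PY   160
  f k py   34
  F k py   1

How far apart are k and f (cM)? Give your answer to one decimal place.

The two most frequent reciprocal classes, f k PY and F K py, are the parental types, so the F1 was f k PY / F K py.
The two rarest classes, f K PY and F k py, are the double crossovers. Comparing them with the parentals, only the k allele has switched, so k is the middle locus and the order is py – k – f.
Crossovers in the k–f interval produce the single-crossover classes F k PY and f K py (22 + 29 = 51) plus the double crossovers (3).
RF(k–f) = (51 + 3) / 437 = 54/437 = 0.1236 → 12.4 cM.

12.4 cM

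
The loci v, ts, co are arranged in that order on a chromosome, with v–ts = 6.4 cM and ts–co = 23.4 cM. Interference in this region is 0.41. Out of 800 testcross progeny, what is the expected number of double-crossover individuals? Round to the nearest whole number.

Map distances give recombination frequencies of 0.064 and 0.234 for the two intervals.
With interference 0.41 (so coincidence = 0.59), expected double-crossover frequency = 0.064 × 0.234 × 0.59 = 0.00884.
Expected number = 0.00884 × 800 = 7.07 ≈ 7.

7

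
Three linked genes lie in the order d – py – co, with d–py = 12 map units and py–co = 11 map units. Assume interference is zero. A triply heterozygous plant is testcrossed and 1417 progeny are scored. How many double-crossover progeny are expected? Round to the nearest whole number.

Map distances give recombination frequencies of 0.120 and 0.110 for the two intervals.
With no interference, expected double-crossover frequency = 0.120 × 0.110 = 0.01320.
Expected number = 0.01320 × 1417 = 18.70 ≈ 19.

19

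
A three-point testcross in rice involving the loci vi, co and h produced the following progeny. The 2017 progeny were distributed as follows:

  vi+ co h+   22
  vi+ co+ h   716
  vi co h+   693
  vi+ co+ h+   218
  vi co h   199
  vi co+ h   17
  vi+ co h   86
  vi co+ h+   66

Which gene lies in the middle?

The two most frequent reciprocal classes, vi co h+ and vi+ co+ h, are the parental types, so the F1 was vi co h+ / vi+ co+ h.
The two rarest classes, vi+ co h+ and vi co+ h, are the double crossovers. Comparing them with the parentals, only the vi allele has switched, so vi is the middle locus and the order is co – vi – h.

vi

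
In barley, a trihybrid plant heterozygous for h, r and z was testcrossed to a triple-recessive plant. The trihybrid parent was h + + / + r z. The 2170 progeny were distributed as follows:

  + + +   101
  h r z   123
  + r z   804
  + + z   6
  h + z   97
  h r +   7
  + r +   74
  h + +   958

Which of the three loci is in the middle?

The two rarest classes, h r + and + + z, are the double crossovers. Comparing them with the parentals, only the r allele has switched, so r is the middle locus and the order is z – r – h.

r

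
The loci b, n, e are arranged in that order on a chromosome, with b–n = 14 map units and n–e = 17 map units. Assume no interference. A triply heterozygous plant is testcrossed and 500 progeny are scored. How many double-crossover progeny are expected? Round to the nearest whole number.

Map distances give recombination frequencies of 0.140 and 0.170 for the two intervals.
With no interference, expected double-crossover frequency = 0.140 × 0.170 = 0.02380.
Expected number = 0.02380 × 500 = 11.90 ≈ 12.

12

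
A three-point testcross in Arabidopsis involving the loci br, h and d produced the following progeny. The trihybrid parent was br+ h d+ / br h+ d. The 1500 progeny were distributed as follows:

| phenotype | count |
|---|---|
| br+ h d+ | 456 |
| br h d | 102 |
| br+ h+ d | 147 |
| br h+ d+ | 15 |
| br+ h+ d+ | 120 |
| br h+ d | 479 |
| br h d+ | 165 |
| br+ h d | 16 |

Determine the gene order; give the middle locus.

d

The two rarest classes, br+ h d and br h+ d+, are the double crossovers. Comparing them with the parentals, only the d allele has switched, so d is the middle locus and the order is br – d – h.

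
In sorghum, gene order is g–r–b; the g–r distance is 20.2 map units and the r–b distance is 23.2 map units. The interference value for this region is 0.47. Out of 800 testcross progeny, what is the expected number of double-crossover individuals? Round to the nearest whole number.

Map distances give recombination frequencies of 0.202 and 0.232 for the two intervals.
With interference 0.47 (so coincidence = 0.53), expected double-crossover frequency = 0.202 × 0.232 × 0.53 = 0.02484.
Expected number = 0.02484 × 800 = 19.87 ≈ 20.

20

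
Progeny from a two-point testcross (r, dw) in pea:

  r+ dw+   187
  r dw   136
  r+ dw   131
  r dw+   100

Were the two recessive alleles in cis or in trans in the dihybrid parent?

The two most frequent classes are r+ dw+ (187) and r dw (136); these are the parental (non-recombinant) types.
So the F1 carried r+ dw+ on one chromosome and r dw on the other — the recessive alleles are on the same chromosome (cis / coupling).

cis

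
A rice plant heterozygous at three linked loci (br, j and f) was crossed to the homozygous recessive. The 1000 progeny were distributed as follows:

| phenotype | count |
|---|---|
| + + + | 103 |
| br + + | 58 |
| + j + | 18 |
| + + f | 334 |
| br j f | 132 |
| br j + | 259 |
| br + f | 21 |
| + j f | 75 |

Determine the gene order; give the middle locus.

The two most frequent reciprocal classes, br j + and + + f, are the parental types, so the F1 was br j + / + + f.
The two rarest classes, + j + and br + f, are the double crossovers. Comparing them with the parentals, only the br allele has switched, so br is the middle locus and the order is j – br – f.

br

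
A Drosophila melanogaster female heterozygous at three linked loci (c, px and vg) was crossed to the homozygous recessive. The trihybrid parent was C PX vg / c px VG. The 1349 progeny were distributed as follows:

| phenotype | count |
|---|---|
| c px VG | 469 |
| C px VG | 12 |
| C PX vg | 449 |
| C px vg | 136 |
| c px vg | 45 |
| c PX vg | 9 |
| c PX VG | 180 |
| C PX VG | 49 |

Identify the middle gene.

c

The two rarest classes, c PX vg and C px VG, are the double crossovers. Comparing them with the parentals, only the c allele has switched, so c is the middle locus and the order is px – c – vg.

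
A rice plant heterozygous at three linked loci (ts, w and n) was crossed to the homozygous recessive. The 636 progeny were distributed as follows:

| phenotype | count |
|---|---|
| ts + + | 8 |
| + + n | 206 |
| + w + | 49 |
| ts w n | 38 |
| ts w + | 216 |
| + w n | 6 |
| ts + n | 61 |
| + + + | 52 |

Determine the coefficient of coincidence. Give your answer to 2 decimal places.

0.69

The two most frequent reciprocal classes, + + n and ts w +, are the parental types, so the F1 was + + n / ts w +.
The two rarest classes, + w n and ts + +, are the double crossovers. Comparing them with the parentals, only the w allele has switched, so w is the middle locus and the order is ts – w – n.
ts–w: (110 + 14)/636 = 0.1950; w–n: (90 + 14)/636 = 0.1635.
Expected DCO frequency = 0.1950 × 0.1635 ≈ 0.03188; observed = 14/636 ≈ 0.02201.
Coefficient of coincidence = 0.02201/0.03188 ≈ 0.69.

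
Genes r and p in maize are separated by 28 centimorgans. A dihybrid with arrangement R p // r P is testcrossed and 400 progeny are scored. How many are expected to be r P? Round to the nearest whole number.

144

A map distance of 28 centimorgans corresponds to a recombination frequency of 0.280.
The F1 is R p / r P, so r P is a parental gamete class with expected frequency (1 − r)/2 = 0.720/2 = 0.3600.
Expected number = 0.3600 × 400 = 144.00 ≈ 144.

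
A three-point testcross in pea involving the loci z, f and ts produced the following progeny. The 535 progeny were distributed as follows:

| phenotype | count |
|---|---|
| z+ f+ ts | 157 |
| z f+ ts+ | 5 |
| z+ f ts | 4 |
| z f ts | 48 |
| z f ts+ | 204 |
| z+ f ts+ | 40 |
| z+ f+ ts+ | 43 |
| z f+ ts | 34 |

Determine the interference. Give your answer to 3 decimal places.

0.420

The two most frequent reciprocal classes, z f ts+ and z+ f+ ts, are the parental types, so the F1 was z f ts+ / z+ f+ ts.
The two rarest classes, z f+ ts+ and z+ f ts, are the double crossovers. Comparing them with the parentals, only the f allele has switched, so f is the middle locus and the order is ts – f – z.
ts–f: (91 + 9)/535 = 0.1869; f–z: (74 + 9)/535 = 0.1551.
Expected DCO frequency = 0.1869 × 0.1551 ≈ 0.02899; observed = 9/535 ≈ 0.01682.
Coefficient of coincidence = 0.01682/0.02899 ≈ 0.580; interference = 1 − 0.580 = 0.420.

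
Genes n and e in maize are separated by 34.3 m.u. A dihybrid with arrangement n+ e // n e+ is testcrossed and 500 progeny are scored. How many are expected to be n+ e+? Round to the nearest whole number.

86

A map distance of 34.3 m.u. corresponds to a recombination frequency of 0.343.
The F1 is n+ e / n e+, so n+ e+ is a recombinant gamete class with expected frequency r/2 = 0.343/2 = 0.1715.
Expected number = 0.1715 × 500 = 85.75 ≈ 86.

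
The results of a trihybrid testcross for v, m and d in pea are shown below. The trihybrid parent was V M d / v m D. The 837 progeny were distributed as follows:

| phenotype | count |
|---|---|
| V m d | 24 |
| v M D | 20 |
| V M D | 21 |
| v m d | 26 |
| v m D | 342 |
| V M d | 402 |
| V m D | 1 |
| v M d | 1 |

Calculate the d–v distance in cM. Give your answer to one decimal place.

5.9 cM

The two rarest classes, v M d and V m D, are the double crossovers. Comparing them with the parentals, only the v allele has switched, so v is the middle locus and the order is d – v – m.
Crossovers in the d–v interval produce the single-crossover classes V M D and v m d (21 + 26 = 47) plus the double crossovers (2).
RF(d–v) = (47 + 2) / 837 = 49/837 = 0.0585 → 5.9 cM.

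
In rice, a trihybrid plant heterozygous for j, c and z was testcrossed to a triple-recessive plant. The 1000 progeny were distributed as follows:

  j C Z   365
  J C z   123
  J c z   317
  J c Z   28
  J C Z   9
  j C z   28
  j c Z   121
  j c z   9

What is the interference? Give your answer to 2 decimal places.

0.07

The two most frequent reciprocal classes, J c z and j C Z, are the parental types, so the F1 was J c z / j C Z.
The two rarest classes, j c z and J C Z, are the double crossovers. Comparing them with the parentals, only the j allele has switched, so j is the middle locus and the order is z – j – c.
z–j: (56 + 18)/1000 = 0.0740; j–c: (244 + 18)/1000 = 0.2620.
Expected DCO frequency = 0.0740 × 0.2620 ≈ 0.01939; observed = 18/1000 ≈ 0.01800.
Coefficient of coincidence = 0.01800/0.01939 ≈ 0.93; interference = 1 − 0.93 = 0.07.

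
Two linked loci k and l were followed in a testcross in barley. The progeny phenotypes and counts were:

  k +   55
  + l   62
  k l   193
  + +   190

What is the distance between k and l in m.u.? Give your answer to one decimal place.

The two most frequent classes, + + (190) and k l (193), are the parental types, so the F1 was + + / k l.
The recombinant classes are + l and k +: 62 + 55 = 117.
Recombination frequency = 117/500 = 0.2340 ≈ 23.4%, i.e. 23.4 m.u.

23.4 m.u.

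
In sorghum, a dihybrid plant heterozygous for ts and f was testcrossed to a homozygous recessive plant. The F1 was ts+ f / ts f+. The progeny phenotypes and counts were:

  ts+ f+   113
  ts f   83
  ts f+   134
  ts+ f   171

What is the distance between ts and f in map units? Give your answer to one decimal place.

The recombinant classes are ts+ f+ and ts f: 113 + 83 = 196.
Recombination frequency = 196/501 = 0.3912 ≈ 39.1%, i.e. 39.1 map units.

39.1 map units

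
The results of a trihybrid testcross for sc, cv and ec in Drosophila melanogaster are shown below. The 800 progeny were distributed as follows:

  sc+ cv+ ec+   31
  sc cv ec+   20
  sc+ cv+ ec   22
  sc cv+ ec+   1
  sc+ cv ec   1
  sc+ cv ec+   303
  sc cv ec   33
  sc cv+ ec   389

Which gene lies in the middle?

The two most frequent reciprocal classes, sc cv+ ec and sc+ cv ec+, are the parental types, so the F1 was sc cv+ ec / sc+ cv ec+.
The two rarest classes, sc cv+ ec+ and sc+ cv ec, are the double crossovers. Comparing them with the parentals, only the ec allele has switched, so ec is the middle locus and the order is sc – ec – cv.

ec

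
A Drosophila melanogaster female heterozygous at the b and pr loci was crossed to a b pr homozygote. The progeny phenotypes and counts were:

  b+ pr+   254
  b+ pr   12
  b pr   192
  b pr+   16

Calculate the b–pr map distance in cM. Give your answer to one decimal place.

5.9 cM

The two most frequent classes, b+ pr+ (254) and b pr (192), are the parental types, so the F1 was b+ pr+ / b pr.
The recombinant classes are b+ pr and b pr+: 12 + 16 = 28.
Recombination frequency = 28/474 = 0.0591 ≈ 5.9%, i.e. 5.9 cM.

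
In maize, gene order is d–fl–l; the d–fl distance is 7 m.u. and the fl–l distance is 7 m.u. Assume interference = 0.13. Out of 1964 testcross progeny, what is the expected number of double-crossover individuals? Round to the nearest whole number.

8

Map distances give recombination frequencies of 0.070 and 0.070 for the two intervals.
With interference 0.13 (so coincidence = 0.87), expected double-crossover frequency = 0.070 × 0.070 × 0.87 = 0.00426.
Expected number = 0.00426 × 1964 = 8.37 ≈ 8.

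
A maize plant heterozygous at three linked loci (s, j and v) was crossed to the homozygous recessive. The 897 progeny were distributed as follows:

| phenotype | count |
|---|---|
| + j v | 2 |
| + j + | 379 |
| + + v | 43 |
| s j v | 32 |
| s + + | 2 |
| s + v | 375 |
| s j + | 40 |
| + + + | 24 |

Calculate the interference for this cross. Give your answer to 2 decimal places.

The two most frequent reciprocal classes, s + v and + j +, are the parental types, so the F1 was s + v / + j +.
The two rarest classes, s + + and + j v, are the double crossovers. Comparing them with the parentals, only the v allele has switched, so v is the middle locus and the order is j – v – s.
j–v: (56 + 4)/897 = 0.0669; v–s: (83 + 4)/897 = 0.0970.
Expected DCO frequency = 0.0669 × 0.0970 ≈ 0.00649; observed = 4/897 ≈ 0.00446.
Coefficient of coincidence = 0.00446/0.00649 ≈ 0.69; interference = 1 − 0.69 = 0.31.

0.31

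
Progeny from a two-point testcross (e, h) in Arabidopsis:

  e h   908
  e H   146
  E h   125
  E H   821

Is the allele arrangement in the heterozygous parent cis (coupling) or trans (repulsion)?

cis

The two most frequent classes are E H (821) and e h (908); these are the parental (non-recombinant) types.
So the F1 carried E H on one chromosome and e h on the other — the recessive alleles are on the same chromosome (cis / coupling).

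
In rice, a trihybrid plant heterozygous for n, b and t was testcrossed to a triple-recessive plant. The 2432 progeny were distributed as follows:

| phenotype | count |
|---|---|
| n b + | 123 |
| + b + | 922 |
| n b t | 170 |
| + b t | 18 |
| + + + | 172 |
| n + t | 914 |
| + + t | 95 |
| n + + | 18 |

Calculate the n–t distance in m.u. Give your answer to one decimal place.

10.4 m.u.

The two most frequent reciprocal classes, n + t and + b +, are the parental types, so the F1 was n + t / + b +.
The two rarest classes, n + + and + b t, are the double crossovers. Comparing them with the parentals, only the t allele has switched, so t is the middle locus and the order is n – t – b.
Crossovers in the n–t interval produce the single-crossover classes + + t and n b + (95 + 123 = 218) plus the double crossovers (36).
RF(n–t) = (218 + 36) / 2432 = 254/2432 = 0.1044 → 10.4 m.u.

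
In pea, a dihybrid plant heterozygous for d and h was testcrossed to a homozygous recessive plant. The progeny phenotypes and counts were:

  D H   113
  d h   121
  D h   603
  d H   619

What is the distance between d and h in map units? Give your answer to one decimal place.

The two most frequent classes, D h (603) and d H (619), are the parental types, so the F1 was D h / d H.
The recombinant classes are D H and d h: 113 + 121 = 234.
Recombination frequency = 234/1456 = 0.1607 ≈ 16.1%, i.e. 16.1 map units.

16.1 map units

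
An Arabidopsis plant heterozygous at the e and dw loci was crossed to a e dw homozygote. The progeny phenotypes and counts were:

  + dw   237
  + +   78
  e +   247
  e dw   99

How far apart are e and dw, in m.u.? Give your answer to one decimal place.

26.8 m.u.

The two most frequent classes, + dw (237) and e + (247), are the parental types, so the F1 was + dw / e +.
The recombinant classes are + + and e dw: 78 + 99 = 177.
Recombination frequency = 177/661 = 0.2678 ≈ 26.8%, i.e. 26.8 m.u.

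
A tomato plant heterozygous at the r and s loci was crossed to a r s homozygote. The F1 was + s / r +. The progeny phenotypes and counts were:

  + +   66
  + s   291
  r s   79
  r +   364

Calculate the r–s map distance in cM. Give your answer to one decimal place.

The recombinant classes are + + and r s: 66 + 79 = 145.
Recombination frequency = 145/800 = 0.1812 ≈ 18.1%, i.e. 18.1 cM.

18.1 cM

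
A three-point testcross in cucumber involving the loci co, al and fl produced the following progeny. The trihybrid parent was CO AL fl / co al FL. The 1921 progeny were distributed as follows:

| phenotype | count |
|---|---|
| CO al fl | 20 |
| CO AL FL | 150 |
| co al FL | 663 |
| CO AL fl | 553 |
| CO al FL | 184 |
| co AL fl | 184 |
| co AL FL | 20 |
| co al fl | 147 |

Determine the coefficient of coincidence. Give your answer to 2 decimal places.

0.56

The two rarest classes, CO al fl and co AL FL, are the double crossovers. Comparing them with the parentals, only the al allele has switched, so al is the middle locus and the order is co – al – fl.
co–al: (368 + 40)/1921 = 0.2124; al–fl: (297 + 40)/1921 = 0.1754.
Expected DCO frequency = 0.2124 × 0.1754 ≈ 0.03725; observed = 40/1921 ≈ 0.02082.
Coefficient of coincidence = 0.02082/0.03725 ≈ 0.56.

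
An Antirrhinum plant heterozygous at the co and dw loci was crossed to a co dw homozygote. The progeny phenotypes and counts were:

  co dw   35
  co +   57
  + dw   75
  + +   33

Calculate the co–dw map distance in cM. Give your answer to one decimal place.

The two most frequent classes, + dw (75) and co + (57), are the parental types, so the F1 was + dw / co +.
The recombinant classes are + + and co dw: 33 + 35 = 68.
Recombination frequency = 68/200 = 0.3400 ≈ 34.0%, i.e. 34.0 cM.

34.0 cM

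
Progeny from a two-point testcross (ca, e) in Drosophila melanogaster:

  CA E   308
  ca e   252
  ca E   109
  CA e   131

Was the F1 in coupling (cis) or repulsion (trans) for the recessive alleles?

cis

The two most frequent classes are CA E (308) and ca e (252); these are the parental (non-recombinant) types.
So the F1 carried CA E on one chromosome and ca e on the other — the recessive alleles are on the same chromosome (cis / coupling).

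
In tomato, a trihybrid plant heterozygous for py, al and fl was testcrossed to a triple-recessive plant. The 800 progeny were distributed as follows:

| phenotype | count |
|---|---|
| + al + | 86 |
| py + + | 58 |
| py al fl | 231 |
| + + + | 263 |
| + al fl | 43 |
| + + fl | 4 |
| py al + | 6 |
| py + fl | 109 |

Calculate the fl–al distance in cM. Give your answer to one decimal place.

The two most frequent reciprocal classes, py al fl and + + +, are the parental types, so the F1 was py al fl / + + +.
The two rarest classes, py al + and + + fl, are the double crossovers. Comparing them with the parentals, only the fl allele has switched, so fl is the middle locus and the order is al – fl – py.
Crossovers in the al–fl interval produce the single-crossover classes py + fl and + al + (109 + 86 = 195) plus the double crossovers (10).
RF(al–fl) = (195 + 10) / 800 = 205/800 = 0.2562 → 25.6 cM.

25.6 cM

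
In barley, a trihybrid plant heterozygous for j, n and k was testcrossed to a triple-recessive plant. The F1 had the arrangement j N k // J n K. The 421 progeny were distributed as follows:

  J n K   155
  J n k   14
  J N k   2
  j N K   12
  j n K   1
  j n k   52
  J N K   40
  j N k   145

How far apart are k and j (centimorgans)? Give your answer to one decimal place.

6.9 centimorgans

The two rarest classes, J N k and j n K, are the double crossovers. Comparing them with the parentals, only the j allele has switched, so j is the middle locus and the order is n – j – k.
Crossovers in the j–k interval produce the single-crossover classes j N K and J n k (12 + 14 = 26) plus the double crossovers (3).
RF(j–k) = (26 + 3) / 421 = 29/421 = 0.0689 → 6.9 centimorgans.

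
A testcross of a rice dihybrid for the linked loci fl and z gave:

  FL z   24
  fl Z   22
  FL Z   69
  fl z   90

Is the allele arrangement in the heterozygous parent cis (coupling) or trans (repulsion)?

The two most frequent classes are FL Z (69) and fl z (90); these are the parental (non-recombinant) types.
So the F1 carried FL Z on one chromosome and fl z on the other — the recessive alleles are on the same chromosome (cis / coupling).

cis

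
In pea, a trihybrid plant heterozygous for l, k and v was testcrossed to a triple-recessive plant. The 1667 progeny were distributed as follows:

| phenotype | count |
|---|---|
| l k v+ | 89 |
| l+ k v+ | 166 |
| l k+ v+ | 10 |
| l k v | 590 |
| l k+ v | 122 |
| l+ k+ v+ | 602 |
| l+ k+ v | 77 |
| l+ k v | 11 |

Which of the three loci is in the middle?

The two most frequent reciprocal classes, l k v and l+ k+ v+, are the parental types, so the F1 was l k v / l+ k+ v+.
The two rarest classes, l+ k v and l k+ v+, are the double crossovers. Comparing them with the parentals, only the l allele has switched, so l is the middle locus and the order is k – l – v.

l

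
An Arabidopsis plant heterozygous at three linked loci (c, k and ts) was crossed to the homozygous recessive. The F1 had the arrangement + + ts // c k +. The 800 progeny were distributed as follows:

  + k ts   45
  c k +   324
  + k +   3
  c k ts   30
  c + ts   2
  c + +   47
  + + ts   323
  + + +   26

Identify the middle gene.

The two rarest classes, c + ts and + k +, are the double crossovers. Comparing them with the parentals, only the c allele has switched, so c is the middle locus and the order is k – c – ts.

c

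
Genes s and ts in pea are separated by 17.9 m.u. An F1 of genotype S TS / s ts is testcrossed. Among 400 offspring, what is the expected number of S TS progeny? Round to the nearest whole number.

A map distance of 17.9 m.u. corresponds to a recombination frequency of 0.179.
The F1 is S TS / s ts, so S TS is a parental gamete class with expected frequency (1 − r)/2 = 0.821/2 = 0.4105.
Expected number = 0.4105 × 400 = 164.20 ≈ 164.

164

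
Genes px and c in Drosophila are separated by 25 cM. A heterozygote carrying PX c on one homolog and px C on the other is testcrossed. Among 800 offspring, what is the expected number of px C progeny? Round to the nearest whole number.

300

A map distance of 25 cM corresponds to a recombination frequency of 0.250.
The F1 is PX c / px C, so px C is a parental gamete class with expected frequency (1 − r)/2 = 0.750/2 = 0.3750.
Expected number = 0.3750 × 800 = 300.00 ≈ 300.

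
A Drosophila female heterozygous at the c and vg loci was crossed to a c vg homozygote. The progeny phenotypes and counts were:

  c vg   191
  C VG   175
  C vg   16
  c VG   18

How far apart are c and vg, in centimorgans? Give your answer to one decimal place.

The two most frequent classes, C VG (175) and c vg (191), are the parental types, so the F1 was C VG / c vg.
The recombinant classes are C vg and c VG: 16 + 18 = 34.
Recombination frequency = 34/400 = 0.0850 ≈ 8.5%, i.e. 8.5 centimorgans.

8.5 centimorgans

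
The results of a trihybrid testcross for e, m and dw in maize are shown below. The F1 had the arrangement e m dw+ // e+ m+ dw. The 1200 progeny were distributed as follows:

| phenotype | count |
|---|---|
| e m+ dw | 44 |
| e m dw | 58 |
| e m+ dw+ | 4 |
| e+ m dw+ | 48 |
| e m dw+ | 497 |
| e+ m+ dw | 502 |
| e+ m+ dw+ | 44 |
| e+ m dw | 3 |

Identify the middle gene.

m

The two rarest classes, e m+ dw+ and e+ m dw, are the double crossovers. Comparing them with the parentals, only the m allele has switched, so m is the middle locus and the order is dw – m – e.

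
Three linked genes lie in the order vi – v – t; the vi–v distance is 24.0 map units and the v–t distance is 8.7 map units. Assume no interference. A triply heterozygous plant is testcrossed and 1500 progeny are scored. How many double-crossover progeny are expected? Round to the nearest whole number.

31

Map distances give recombination frequencies of 0.240 and 0.087 for the two intervals.
With no interference, expected double-crossover frequency = 0.240 × 0.087 = 0.02088.
Expected number = 0.02088 × 1500 = 31.32 ≈ 31.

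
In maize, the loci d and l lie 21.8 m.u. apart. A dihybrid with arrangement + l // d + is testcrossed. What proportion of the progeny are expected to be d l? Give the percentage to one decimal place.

A map distance of 21.8 m.u. corresponds to a recombination frequency of 0.218.
The F1 is + l / d +, so d l is a recombinant gamete class with expected frequency r/2 = 0.218/2 = 0.1090.
That is 0.1090 = 10.9% of the progeny.

10.9%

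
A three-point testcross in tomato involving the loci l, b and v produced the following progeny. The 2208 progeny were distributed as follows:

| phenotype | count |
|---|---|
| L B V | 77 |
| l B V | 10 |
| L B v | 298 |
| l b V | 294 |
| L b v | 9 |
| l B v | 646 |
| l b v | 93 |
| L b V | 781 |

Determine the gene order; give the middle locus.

v

The two most frequent reciprocal classes, l B v and L b V, are the parental types, so the F1 was l B v / L b V.
The two rarest classes, l B V and L b v, are the double crossovers. Comparing them with the parentals, only the v allele has switched, so v is the middle locus and the order is b – v – l.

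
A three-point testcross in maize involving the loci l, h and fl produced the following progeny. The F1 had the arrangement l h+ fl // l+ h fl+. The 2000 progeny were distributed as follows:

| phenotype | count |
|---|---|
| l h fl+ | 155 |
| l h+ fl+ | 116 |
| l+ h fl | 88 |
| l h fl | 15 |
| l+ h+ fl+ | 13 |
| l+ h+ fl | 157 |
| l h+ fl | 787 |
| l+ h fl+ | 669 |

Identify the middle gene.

h

The two rarest classes, l h fl and l+ h+ fl+, are the double crossovers. Comparing them with the parentals, only the h allele has switched, so h is the middle locus and the order is l – h – fl.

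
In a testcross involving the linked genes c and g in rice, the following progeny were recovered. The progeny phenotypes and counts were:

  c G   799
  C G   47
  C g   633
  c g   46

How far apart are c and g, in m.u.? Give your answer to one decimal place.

The two most frequent classes, C g (633) and c G (799), are the parental types, so the F1 was C g / c G.
The recombinant classes are C G and c g: 47 + 46 = 93.
Recombination frequency = 93/1525 = 0.0610 ≈ 6.1%, i.e. 6.1 m.u.

6.1 m.u.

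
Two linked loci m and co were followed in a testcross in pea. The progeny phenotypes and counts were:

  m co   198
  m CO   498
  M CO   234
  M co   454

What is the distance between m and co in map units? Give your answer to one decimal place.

31.2 map units

The two most frequent classes, M co (454) and m CO (498), are the parental types, so the F1 was M co / m CO.
The recombinant classes are M CO and m co: 234 + 198 = 432.
Recombination frequency = 432/1384 = 0.3121 ≈ 31.2%, i.e. 31.2 map units.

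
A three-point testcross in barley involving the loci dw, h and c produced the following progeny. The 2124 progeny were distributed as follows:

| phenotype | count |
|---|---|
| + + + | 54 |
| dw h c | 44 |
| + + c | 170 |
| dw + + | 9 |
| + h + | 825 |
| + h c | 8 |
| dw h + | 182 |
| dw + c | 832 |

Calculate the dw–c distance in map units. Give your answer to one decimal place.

The two most frequent reciprocal classes, dw + c and + h +, are the parental types, so the F1 was dw + c / + h +.
The two rarest classes, dw + + and + h c, are the double crossovers. Comparing them with the parentals, only the c allele has switched, so c is the middle locus and the order is dw – c – h.
Crossovers in the dw–c interval produce the single-crossover classes + + c and dw h + (170 + 182 = 352) plus the double crossovers (17).
RF(dw–c) = (352 + 17) / 2124 = 369/2124 = 0.1737 → 17.4 map units.

17.4 map units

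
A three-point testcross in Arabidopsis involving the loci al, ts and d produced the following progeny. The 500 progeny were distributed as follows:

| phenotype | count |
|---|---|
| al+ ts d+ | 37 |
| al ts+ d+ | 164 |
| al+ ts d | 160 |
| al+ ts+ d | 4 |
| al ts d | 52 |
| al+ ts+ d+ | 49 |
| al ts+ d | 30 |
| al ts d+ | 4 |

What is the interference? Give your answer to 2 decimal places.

The two most frequent reciprocal classes, al ts+ d+ and al+ ts d, are the parental types, so the F1 was al ts+ d+ / al+ ts d.
The two rarest classes, al ts d+ and al+ ts+ d, are the double crossovers. Comparing them with the parentals, only the ts allele has switched, so ts is the middle locus and the order is d – ts – al.
d–ts: (67 + 8)/500 = 0.1500; ts–al: (101 + 8)/500 = 0.2180.
Expected DCO frequency = 0.1500 × 0.2180 ≈ 0.03270; observed = 8/500 ≈ 0.01600.
Coefficient of coincidence = 0.01600/0.03270 ≈ 0.49; interference = 1 − 0.49 = 0.51.

0.51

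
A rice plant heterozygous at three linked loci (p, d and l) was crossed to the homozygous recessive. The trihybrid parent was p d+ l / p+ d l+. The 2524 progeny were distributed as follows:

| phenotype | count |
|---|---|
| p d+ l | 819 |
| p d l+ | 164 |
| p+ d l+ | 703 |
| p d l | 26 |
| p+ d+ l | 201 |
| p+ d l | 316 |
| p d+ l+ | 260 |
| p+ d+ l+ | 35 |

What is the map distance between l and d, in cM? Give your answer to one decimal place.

25.2 cM

The two rarest classes, p d l and p+ d+ l+, are the double crossovers. Comparing them with the parentals, only the d allele has switched, so d is the middle locus and the order is p – d – l.
Crossovers in the d–l interval produce the single-crossover classes p d+ l+ and p+ d l (260 + 316 = 576) plus the double crossovers (61).
RF(d–l) = (576 + 61) / 2524 = 637/2524 = 0.2524 → 25.2 cM.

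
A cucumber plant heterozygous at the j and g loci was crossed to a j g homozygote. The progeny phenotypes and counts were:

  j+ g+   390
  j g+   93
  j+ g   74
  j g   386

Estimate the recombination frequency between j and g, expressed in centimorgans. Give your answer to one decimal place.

The two most frequent classes, j+ g+ (390) and j g (386), are the parental types, so the F1 was j+ g+ / j g.
The recombinant classes are j+ g and j g+: 74 + 93 = 167.
Recombination frequency = 167/943 = 0.1771 ≈ 17.7%, i.e. 17.7 centimorgans.

17.7 centimorgans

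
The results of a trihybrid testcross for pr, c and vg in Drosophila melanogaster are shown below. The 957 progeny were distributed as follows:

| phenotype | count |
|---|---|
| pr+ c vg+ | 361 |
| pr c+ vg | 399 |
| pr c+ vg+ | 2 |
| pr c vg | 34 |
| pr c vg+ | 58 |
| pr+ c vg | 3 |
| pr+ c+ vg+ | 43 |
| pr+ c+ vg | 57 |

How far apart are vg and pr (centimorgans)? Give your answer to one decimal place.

The two most frequent reciprocal classes, pr+ c vg+ and pr c+ vg, are the parental types, so the F1 was pr+ c vg+ / pr c+ vg.
The two rarest classes, pr+ c vg and pr c+ vg+, are the double crossovers. Comparing them with the parentals, only the vg allele has switched, so vg is the middle locus and the order is pr – vg – c.
Crossovers in the pr–vg interval produce the single-crossover classes pr c vg+ and pr+ c+ vg (58 + 57 = 115) plus the double crossovers (5).
RF(pr–vg) = (115 + 5) / 957 = 120/957 = 0.1254 → 12.5 centimorgans.

12.5 centimorgans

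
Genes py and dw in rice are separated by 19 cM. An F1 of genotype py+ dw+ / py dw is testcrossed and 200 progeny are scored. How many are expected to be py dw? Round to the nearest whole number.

81

A map distance of 19 cM corresponds to a recombination frequency of 0.190.
The F1 is py+ dw+ / py dw, so py dw is a parental gamete class with expected frequency (1 − r)/2 = 0.810/2 = 0.4050.
Expected number = 0.4050 × 200 = 81.00 ≈ 81.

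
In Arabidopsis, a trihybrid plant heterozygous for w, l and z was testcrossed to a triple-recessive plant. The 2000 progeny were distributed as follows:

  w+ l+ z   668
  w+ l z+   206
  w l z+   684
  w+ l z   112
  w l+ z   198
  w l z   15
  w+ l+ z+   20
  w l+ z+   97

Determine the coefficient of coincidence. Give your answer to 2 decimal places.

The two most frequent reciprocal classes, w l z+ and w+ l+ z, are the parental types, so the F1 was w l z+ / w+ l+ z.
The two rarest classes, w l z and w+ l+ z+, are the double crossovers. Comparing them with the parentals, only the z allele has switched, so z is the middle locus and the order is w – z – l.
w–z: (404 + 35)/2000 = 0.2195; z–l: (209 + 35)/2000 = 0.1220.
Expected DCO frequency = 0.2195 × 0.1220 ≈ 0.02678; observed = 35/2000 ≈ 0.01750.
Coefficient of coincidence = 0.01750/0.02678 ≈ 0.65.

0.65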